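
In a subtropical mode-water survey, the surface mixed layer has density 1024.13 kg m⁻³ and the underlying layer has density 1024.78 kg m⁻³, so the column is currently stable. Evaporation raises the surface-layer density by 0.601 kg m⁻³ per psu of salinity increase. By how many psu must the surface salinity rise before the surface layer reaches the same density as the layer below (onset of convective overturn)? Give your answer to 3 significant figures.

1.08 psu

Density deficit of the surface layer: 1024.78 − 1024.13 = 0.65 kg m⁻³.
Required change = 0.65 / 0.601 = 1.08 psu.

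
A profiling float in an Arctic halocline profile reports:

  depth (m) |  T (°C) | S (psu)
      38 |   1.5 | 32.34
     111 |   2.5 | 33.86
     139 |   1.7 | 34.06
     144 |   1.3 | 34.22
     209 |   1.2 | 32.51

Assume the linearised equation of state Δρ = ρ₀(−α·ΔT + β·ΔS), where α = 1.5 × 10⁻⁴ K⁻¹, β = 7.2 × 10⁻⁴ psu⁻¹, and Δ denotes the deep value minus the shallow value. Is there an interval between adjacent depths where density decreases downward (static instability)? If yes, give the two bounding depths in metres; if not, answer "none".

Evaluate Δρ/ρ₀ = −αΔT + βΔS across each adjacent pair:
  38–111 m: −αΔT+βΔS = −(1.5 × 10⁻⁴)(+1.0)+(7.2 × 10⁻⁴)(+1.52) = 9.4 × 10⁻⁴ → stable
  111–139 m: −αΔT+βΔS = −(1.5 × 10⁻⁴)(-0.8)+(7.2 × 10⁻⁴)(+0.20) = 2.6 × 10⁻⁴ → stable
  139–144 m: −αΔT+βΔS = −(1.5 × 10⁻⁴)(-0.4)+(7.2 × 10⁻⁴)(+0.16) = 1.8 × 10⁻⁴ → stable
  144–209 m: −αΔT+βΔS = −(1.5 × 10⁻⁴)(-0.1)+(7.2 × 10⁻⁴)(-1.71) = -1.2 × 10⁻³ → UNSTABLE
The 144–209 m interval has Δρ < 0: lighter water underlies denser water.

144–209 m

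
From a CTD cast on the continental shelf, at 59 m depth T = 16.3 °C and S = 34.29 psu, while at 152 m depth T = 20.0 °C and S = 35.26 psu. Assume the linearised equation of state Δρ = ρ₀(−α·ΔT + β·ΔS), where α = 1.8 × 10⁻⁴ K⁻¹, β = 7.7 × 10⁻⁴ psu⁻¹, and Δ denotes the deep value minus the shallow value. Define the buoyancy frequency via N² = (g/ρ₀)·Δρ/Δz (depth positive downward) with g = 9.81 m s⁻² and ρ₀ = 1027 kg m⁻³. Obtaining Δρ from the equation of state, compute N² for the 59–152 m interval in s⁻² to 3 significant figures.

ΔT = +3.7 K, ΔS = +0.97 psu (deep − shallow).
Δρ/ρ₀ = −αΔT + βΔS = -6.66 × 10⁻⁴ + 7.469 × 10⁻⁴ = 8.09 × 10⁻⁵, so Δρ ≈ 0.08308 kg m⁻³.
N² = (g/ρ₀)·Δρ/Δz = g·(Δρ/ρ₀)/Δz = 9.81 × 8.09 × 10⁻⁵ / 93 = 8.5336 × 10⁻⁶ s⁻² ≈ 8.53 × 10⁻⁶ s⁻².

8.53 × 10⁻⁶ s⁻²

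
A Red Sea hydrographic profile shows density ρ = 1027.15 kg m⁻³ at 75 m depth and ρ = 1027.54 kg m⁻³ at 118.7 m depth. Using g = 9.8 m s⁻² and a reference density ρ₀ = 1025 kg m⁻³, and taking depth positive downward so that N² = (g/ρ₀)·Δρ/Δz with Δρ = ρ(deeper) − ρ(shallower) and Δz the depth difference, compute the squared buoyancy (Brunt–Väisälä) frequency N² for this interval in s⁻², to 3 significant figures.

8.53 × 10⁻⁵ s⁻²

Δρ = 1027.54 − 1027.15 = 0.39 kg m⁻³ over Δz = 118.7 − 75 = 43.7 m.
N² = (9.8/1025) × (0.39/43.7) = 8.5327 × 10⁻⁵ s⁻² ≈ 8.53 × 10⁻⁵ s⁻².
Since Δρ > 0 the layer is stably stratified.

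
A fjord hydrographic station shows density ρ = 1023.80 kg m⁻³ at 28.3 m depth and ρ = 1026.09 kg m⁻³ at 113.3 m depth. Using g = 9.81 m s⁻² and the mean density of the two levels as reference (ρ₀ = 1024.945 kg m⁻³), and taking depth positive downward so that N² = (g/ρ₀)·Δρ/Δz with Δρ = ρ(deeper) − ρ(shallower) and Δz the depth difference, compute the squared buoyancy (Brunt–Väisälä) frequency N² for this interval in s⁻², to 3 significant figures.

Δρ = 1026.09 − 1023.80 = 2.29 kg m⁻³ over Δz = 113.3 − 28.3 = 85 m.
N² = (9.81/1024.945) × (2.29/85) = 2.5786 × 10⁻⁴ s⁻² ≈ 2.58 × 10⁻⁴ s⁻².

2.58 × 10⁻⁴ s⁻²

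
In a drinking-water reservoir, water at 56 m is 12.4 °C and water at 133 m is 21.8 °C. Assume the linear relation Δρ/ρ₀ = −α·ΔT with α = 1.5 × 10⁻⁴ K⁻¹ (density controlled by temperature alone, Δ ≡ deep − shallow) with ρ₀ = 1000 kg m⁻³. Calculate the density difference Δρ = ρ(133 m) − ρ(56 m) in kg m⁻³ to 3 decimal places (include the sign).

-1.410 kg m⁻³

ΔT = +9.4 K, Δρ/ρ₀ = −αΔT = -1.41 × 10⁻³.
Δρ = 1000 × (-1.41 × 10⁻³) = -1.410 kg m⁻³.
Negative Δρ: lighter below, statically unstable.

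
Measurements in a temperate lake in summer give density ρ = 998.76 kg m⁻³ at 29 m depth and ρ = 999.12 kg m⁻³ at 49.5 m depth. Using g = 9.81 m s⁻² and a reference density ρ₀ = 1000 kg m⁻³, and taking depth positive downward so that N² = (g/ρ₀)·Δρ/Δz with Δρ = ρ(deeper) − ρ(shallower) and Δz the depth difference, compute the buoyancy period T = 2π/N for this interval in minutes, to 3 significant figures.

7.98 min

Δρ = 999.12 − 998.76 = 0.36 kg m⁻³ over Δz = 49.5 − 29 = 20.5 m.
N² = (9.81/1000) × (0.36/20.5) = 1.7227 × 10⁻⁴ s⁻².
N = √(1.7227 × 10⁻⁴) = 0.013125 rad s⁻¹, so T = 2π/N = 478.72 s = 7.9787 min ≈ 7.98 min.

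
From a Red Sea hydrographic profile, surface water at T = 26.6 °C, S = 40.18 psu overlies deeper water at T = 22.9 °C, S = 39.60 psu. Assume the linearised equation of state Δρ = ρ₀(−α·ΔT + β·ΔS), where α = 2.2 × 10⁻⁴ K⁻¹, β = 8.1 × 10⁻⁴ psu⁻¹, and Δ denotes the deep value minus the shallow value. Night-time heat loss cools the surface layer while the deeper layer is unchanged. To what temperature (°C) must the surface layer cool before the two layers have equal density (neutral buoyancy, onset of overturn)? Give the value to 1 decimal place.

Neutral buoyancy requires Δρ = 0, i.e. −α(T_deep − T_surf′) + β(S_deep − S_surf) = 0.
T_surf′ = T_deep − (β/α)·ΔS = 22.9 − (8.1 × 10⁻⁴/2.2 × 10⁻⁴)·(-0.58) = 25.035 °C.
Cooling required: 26.6 − (25.035) = 1.565 °C.

25.0 °C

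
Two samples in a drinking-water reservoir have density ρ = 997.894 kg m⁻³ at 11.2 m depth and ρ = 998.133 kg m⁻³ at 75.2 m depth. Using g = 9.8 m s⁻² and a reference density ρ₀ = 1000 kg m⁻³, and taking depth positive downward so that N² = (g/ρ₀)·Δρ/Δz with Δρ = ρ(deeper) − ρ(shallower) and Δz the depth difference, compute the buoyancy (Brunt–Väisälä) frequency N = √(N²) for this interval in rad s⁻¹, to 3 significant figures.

6.05 × 10⁻³ rad s⁻¹

Δρ = 998.133 − 997.894 = 0.239 kg m⁻³ over Δz = 75.2 − 11.2 = 64 m.
N² = (9.8/1000) × (0.239/64) = 3.6597 × 10⁻⁵ s⁻².
N = √(3.6597 × 10⁻⁵) = 6.0495 × 10⁻³ rad s⁻¹ ≈ 6.05 × 10⁻³ rad s⁻¹.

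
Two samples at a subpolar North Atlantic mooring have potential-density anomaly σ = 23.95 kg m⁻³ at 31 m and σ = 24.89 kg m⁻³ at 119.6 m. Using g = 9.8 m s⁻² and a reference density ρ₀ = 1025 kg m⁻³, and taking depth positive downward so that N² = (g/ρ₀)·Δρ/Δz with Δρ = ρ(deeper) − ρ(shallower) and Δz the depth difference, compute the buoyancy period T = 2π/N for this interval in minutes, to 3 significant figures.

Δρ = 1024.89 − 1023.95 = 0.94 kg m⁻³ over Δz = 119.6 − 31 = 88.6 m.
N² = (9.8/1025) × (0.94/88.6) = 1.0144 × 10⁻⁴ s⁻².
N = √(1.0144 × 10⁻⁴) = 0.010072 rad s⁻¹, so T = 2π/N = 623.83 s = 10.397 min ≈ 10.4 min.
Since Δρ > 0 the layer is stably stratified.

10.4 min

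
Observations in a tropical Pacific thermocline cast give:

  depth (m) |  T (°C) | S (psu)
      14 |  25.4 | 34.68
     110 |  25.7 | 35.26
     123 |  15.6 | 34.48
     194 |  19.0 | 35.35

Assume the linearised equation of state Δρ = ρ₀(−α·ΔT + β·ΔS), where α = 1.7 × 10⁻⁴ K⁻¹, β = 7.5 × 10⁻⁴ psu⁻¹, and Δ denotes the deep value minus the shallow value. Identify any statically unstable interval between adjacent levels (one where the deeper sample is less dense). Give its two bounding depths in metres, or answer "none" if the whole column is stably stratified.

none

Evaluate Δρ/ρ₀ = −αΔT + βΔS across each adjacent pair:
  14–110 m: −αΔT+βΔS = −(1.7 × 10⁻⁴)(+0.3)+(7.5 × 10⁻⁴)(+0.58) = 3.8 × 10⁻⁴ → stable
  110–123 m: −αΔT+βΔS = −(1.7 × 10⁻⁴)(-10.1)+(7.5 × 10⁻⁴)(-0.78) = 1.1 × 10⁻³ → stable
  123–194 m: −αΔT+βΔS = −(1.7 × 10⁻⁴)(+3.4)+(7.5 × 10⁻⁴)(+0.87) = 7.4 × 10⁻⁵ → stable
Every interval has Δρ > 0: the column is stably stratified throughout.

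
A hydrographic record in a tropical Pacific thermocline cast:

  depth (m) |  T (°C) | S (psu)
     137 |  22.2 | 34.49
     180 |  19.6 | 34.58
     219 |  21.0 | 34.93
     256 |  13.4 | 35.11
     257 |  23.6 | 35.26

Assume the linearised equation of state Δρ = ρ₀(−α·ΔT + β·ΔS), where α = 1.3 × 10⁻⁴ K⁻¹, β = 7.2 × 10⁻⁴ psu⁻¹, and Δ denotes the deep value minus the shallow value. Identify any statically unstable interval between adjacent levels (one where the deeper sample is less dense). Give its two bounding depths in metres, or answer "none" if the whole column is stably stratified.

Evaluate Δρ/ρ₀ = −αΔT + βΔS across each adjacent pair:
  137–180 m: −αΔT+βΔS = −(1.3 × 10⁻⁴)(-2.6)+(7.2 × 10⁻⁴)(+0.09) = 4.0 × 10⁻⁴ → stable
  180–219 m: −αΔT+βΔS = −(1.3 × 10⁻⁴)(+1.4)+(7.2 × 10⁻⁴)(+0.35) = 7.0 × 10⁻⁵ → stable
  219–256 m: −αΔT+βΔS = −(1.3 × 10⁻⁴)(-7.6)+(7.2 × 10⁻⁴)(+0.18) = 1.1 × 10⁻³ → stable
  256–257 m: −αΔT+βΔS = −(1.3 × 10⁻⁴)(+10.2)+(7.2 × 10⁻⁴)(+0.15) = -1.2 × 10⁻³ → UNSTABLE
The 256–257 m interval has Δρ < 0: lighter water underlies denser water.

256–257 m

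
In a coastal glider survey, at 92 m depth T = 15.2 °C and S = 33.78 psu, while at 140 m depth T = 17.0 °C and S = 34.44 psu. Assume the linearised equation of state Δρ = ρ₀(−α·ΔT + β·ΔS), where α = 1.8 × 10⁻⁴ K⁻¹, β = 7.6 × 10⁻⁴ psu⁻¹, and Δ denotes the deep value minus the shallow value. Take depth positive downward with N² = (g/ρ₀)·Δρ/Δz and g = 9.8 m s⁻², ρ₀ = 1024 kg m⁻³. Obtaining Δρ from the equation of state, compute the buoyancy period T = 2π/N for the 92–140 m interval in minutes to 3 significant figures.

17.4 min

ΔT = +1.8 K, ΔS = +0.66 psu (deep − shallow).
Δρ/ρ₀ = −αΔT + βΔS = -3.24 × 10⁻⁴ + 5.016 × 10⁻⁴ = 1.776 × 10⁻⁴, so Δρ ≈ 0.1819 kg m⁻³.
N² = (g/ρ₀)·Δρ/Δz = g·(Δρ/ρ₀)/Δz = 9.8 × 1.776 × 10⁻⁴ / 48 = 3.6260 × 10⁻⁵ s⁻².
N = √(3.6260 × 10⁻⁵) = 6.0216 × 10⁻³ rad s⁻¹ → T = 2π/N = 1.0434 × 10³ s = 17.390 min ≈ 17.4 min.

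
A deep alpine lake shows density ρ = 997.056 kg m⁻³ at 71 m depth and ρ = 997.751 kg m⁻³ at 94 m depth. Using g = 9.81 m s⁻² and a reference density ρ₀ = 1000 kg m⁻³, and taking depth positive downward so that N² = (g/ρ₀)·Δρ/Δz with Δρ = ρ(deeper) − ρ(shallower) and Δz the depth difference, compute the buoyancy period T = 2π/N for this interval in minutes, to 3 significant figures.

6.08 min

Δρ = 997.751 − 997.056 = 0.695 kg m⁻³ over Δz = 94 − 71 = 23 m.
N² = (9.81/1000) × (0.695/23) = 2.9643 × 10⁻⁴ s⁻².
N = √(2.9643 × 10⁻⁴) = 0.017217 rad s⁻¹, so T = 2π/N = 364.94 s = 6.0823 min ≈ 6.08 min.
A positive N² confirms static stability across the interval.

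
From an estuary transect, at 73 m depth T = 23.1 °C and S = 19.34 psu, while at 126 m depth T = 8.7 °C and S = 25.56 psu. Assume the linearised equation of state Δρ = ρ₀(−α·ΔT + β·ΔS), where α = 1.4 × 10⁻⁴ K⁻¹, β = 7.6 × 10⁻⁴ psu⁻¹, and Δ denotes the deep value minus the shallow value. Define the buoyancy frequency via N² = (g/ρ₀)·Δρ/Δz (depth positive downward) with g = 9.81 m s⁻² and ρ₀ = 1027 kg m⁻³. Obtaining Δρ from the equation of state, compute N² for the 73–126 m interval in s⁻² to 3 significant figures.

ΔT = -14.4 K, ΔS = +6.22 psu (deep − shallow).
Δρ/ρ₀ = −αΔT + βΔS = 2.016 × 10⁻³ + 4.7272 × 10⁻³ = 6.7432 × 10⁻³, so Δρ ≈ 6.925 kg m⁻³.
N² = (g/ρ₀)·Δρ/Δz = g·(Δρ/ρ₀)/Δz = 9.81 × 6.7432 × 10⁻³ / 53 = 1.2481 × 10⁻³ s⁻² ≈ 1.25 × 10⁻³ s⁻².

1.25 × 10⁻³ s⁻²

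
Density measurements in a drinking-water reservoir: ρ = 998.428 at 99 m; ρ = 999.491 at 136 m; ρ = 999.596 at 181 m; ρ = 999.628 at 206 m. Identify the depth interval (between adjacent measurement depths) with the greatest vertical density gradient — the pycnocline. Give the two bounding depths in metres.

Compute the density gradient over each adjacent pair:
  99–136 m: Δρ/Δz = 1.063/37 = 0.029 kg m⁻⁴
  136–181 m: Δρ/Δz = 0.105/45 = 2.3 × 10⁻³ kg m⁻⁴
  181–206 m: Δρ/Δz = 0.032/25 = 1.3 × 10⁻³ kg m⁻⁴
The largest gradient is in the 99–136 m interval — the pycnocline.

99–136 m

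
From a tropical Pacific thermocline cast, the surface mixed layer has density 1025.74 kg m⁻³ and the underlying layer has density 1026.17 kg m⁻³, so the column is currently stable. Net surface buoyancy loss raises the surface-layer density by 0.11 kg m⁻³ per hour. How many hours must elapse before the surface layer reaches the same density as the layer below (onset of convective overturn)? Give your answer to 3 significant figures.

3.91 hours

Density deficit of the surface layer: 1026.17 − 1025.74 = 0.43 kg m⁻³.
Required change = 0.43 / 0.11 = 3.91 hours.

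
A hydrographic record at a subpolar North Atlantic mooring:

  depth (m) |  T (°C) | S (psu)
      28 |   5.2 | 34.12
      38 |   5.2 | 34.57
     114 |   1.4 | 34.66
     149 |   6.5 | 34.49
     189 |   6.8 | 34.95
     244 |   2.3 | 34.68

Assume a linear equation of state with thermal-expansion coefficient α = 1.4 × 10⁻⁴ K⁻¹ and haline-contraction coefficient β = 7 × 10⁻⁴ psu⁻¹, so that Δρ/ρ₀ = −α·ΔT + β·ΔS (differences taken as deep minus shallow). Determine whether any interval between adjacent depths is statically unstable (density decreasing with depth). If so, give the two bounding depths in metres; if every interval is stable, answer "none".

Evaluate Δρ/ρ₀ = −αΔT + βΔS across each adjacent pair:
  28–38 m: −αΔT+βΔS = −(1.4 × 10⁻⁴)(+0.0)+(7 × 10⁻⁴)(+0.45) = 3.2 × 10⁻⁴ → stable
  38–114 m: −αΔT+βΔS = −(1.4 × 10⁻⁴)(-3.8)+(7 × 10⁻⁴)(+0.09) = 5.9 × 10⁻⁴ → stable
  114–149 m: −αΔT+βΔS = −(1.4 × 10⁻⁴)(+5.1)+(7 × 10⁻⁴)(-0.17) = -8.3 × 10⁻⁴ → UNSTABLE
  149–189 m: −αΔT+βΔS = −(1.4 × 10⁻⁴)(+0.3)+(7 × 10⁻⁴)(+0.46) = 2.8 × 10⁻⁴ → stable
  189–244 m: −αΔT+βΔS = −(1.4 × 10⁻⁴)(-4.5)+(7 × 10⁻⁴)(-0.27) = 4.4 × 10⁻⁴ → stable
The 114–149 m interval has Δρ < 0: lighter water underlies denser water.

114–149 m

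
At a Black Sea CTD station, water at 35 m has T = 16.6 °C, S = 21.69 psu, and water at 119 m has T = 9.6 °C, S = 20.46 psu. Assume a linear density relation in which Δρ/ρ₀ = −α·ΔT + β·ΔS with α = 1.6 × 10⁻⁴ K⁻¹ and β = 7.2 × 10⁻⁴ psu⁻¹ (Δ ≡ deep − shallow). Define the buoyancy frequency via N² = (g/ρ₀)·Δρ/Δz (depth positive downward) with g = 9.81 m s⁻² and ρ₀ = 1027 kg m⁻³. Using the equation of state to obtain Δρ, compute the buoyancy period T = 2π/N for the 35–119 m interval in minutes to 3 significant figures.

20.0 min

ΔT = -7.0 K, ΔS = -1.23 psu (deep − shallow).
Δρ/ρ₀ = −αΔT + βΔS = 1.12 × 10⁻³ − 8.856 × 10⁻⁴ = 2.344 × 10⁻⁴, so Δρ ≈ 0.2407 kg m⁻³.
N² = (g/ρ₀)·Δρ/Δz = g·(Δρ/ρ₀)/Δz = 9.81 × 2.344 × 10⁻⁴ / 84 = 2.7375 × 10⁻⁵ s⁻².
N = √(2.7375 × 10⁻⁵) = 5.2321 × 10⁻³ rad s⁻¹ → T = 2π/N = 1.2009 × 10³ s = 20.015 min ≈ 20.0 min.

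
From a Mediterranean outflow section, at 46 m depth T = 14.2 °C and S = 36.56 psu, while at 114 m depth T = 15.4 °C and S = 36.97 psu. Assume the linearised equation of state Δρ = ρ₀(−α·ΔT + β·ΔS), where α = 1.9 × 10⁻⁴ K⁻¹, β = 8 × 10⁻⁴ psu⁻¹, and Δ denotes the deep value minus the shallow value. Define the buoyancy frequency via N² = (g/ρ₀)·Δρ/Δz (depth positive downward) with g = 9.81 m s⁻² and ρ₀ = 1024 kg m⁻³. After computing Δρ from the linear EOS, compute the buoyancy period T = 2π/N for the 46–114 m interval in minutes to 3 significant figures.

27.6 min

ΔT = +1.2 K, ΔS = +0.41 psu (deep − shallow).
Δρ/ρ₀ = −αΔT + βΔS = -2.28 × 10⁻⁴ + 3.28 × 10⁻⁴ = 1.00 × 10⁻⁴, so Δρ ≈ 0.1024 kg m⁻³.
N² = (g/ρ₀)·Δρ/Δz = g·(Δρ/ρ₀)/Δz = 9.81 × 1.00 × 10⁻⁴ / 68 = 1.4426 × 10⁻⁵ s⁻².
N = √(1.4426 × 10⁻⁵) = 3.7982 × 10⁻³ rad s⁻¹ → T = 2π/N = 1.6543 × 10³ s = 27.572 min ≈ 27.6 min.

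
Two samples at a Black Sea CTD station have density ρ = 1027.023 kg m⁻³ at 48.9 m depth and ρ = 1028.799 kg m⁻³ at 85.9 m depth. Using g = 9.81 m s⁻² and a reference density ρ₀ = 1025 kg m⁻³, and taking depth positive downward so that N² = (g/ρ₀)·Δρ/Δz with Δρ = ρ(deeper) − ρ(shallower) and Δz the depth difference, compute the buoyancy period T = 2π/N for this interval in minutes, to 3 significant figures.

Δρ = 1028.799 − 1027.023 = 1.776 kg m⁻³ over Δz = 85.9 − 48.9 = 37 m.
N² = (9.81/1025) × (1.776/37) = 4.5940 × 10⁻⁴ s⁻².
N = √(4.5940 × 10⁻⁴) = 0.021434 rad s⁻¹, so T = 2π/N = 293.14 s = 4.8857 min ≈ 4.89 min.

4.89 min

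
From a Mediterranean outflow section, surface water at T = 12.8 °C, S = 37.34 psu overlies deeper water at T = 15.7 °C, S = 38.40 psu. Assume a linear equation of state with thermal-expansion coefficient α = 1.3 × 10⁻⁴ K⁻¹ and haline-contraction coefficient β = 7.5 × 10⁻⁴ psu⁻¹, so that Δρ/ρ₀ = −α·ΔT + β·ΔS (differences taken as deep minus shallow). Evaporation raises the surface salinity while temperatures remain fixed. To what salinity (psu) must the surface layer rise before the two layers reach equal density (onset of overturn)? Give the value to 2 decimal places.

37.90 psu

Neutral buoyancy requires −α(T_deep − T_surf) + β(S_deep − S_surf′) = 0.
S_surf′ = S_deep − (α/β)·ΔT = 38.40 − (1.3 × 10⁻⁴/7.5 × 10⁻⁴)·(+2.9) = 37.8973 psu.
Increase required: 37.8973 − 37.34 = 0.5573 psu.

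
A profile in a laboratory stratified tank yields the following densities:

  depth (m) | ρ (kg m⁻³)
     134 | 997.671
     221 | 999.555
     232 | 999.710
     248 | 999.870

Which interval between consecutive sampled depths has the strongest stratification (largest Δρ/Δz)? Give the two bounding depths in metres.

Compute the density gradient over each adjacent pair:
  134–221 m: Δρ/Δz = 1.884/87 = 0.022 kg m⁻⁴
  221–232 m: Δρ/Δz = 0.155/11 = 0.014 kg m⁻⁴
  232–248 m: Δρ/Δz = 0.160/16 = 0.010 kg m⁻⁴
The largest gradient is in the 134–221 m interval — the pycnocline.

134–221 m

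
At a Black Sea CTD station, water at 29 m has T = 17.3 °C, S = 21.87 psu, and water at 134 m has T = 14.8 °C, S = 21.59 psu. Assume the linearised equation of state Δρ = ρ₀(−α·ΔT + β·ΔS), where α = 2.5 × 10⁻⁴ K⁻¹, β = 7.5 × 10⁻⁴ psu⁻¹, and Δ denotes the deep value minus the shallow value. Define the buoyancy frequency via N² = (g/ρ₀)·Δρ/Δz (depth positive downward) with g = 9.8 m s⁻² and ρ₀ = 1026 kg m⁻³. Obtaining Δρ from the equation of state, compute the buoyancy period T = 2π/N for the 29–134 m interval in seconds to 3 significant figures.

1.01 × 10³ s

ΔT = -2.5 K, ΔS = -0.28 psu (deep − shallow).
Δρ/ρ₀ = −αΔT + βΔS = 6.25 × 10⁻⁴ − 2.10 × 10⁻⁴ = 4.15 × 10⁻⁴, so Δρ ≈ 0.4258 kg m⁻³.
N² = (g/ρ₀)·Δρ/Δz = g·(Δρ/ρ₀)/Δz = 9.8 × 4.15 × 10⁻⁴ / 105 = 3.8733 × 10⁻⁵ s⁻².
N = √(3.8733 × 10⁻⁵) = 6.2236 × 10⁻³ rad s⁻¹ → T = 2π/N = 1.0096 × 10³ s ≈ 1.01 × 10³ s.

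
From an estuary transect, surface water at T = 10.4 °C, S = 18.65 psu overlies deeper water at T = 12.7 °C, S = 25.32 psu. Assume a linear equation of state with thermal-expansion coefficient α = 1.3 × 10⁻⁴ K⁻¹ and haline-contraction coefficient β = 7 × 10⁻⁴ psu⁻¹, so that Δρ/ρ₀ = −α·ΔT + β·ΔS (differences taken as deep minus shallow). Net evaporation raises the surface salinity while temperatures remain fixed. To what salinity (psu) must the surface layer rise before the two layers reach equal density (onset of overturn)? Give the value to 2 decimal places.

Neutral buoyancy requires −α(T_deep − T_surf) + β(S_deep − S_surf′) = 0.
S_surf′ = S_deep − (α/β)·ΔT = 25.32 − (1.3 × 10⁻⁴/7 × 10⁻⁴)·(+2.3) = 24.8929 psu.
Increase required: 24.8929 − 18.65 = 6.2429 psu.

24.89 psu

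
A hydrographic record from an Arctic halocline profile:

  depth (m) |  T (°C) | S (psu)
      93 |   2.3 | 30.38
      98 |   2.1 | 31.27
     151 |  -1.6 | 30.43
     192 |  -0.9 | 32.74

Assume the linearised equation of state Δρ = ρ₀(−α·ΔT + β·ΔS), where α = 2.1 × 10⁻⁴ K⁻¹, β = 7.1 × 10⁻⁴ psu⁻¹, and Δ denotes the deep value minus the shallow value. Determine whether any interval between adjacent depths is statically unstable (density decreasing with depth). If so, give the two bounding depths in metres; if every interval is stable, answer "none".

none

Evaluate Δρ/ρ₀ = −αΔT + βΔS across each adjacent pair:
  93–98 m: −αΔT+βΔS = −(2.1 × 10⁻⁴)(-0.2)+(7.1 × 10⁻⁴)(+0.89) = 6.7 × 10⁻⁴ → stable
  98–151 m: −αΔT+βΔS = −(2.1 × 10⁻⁴)(-3.7)+(7.1 × 10⁻⁴)(-0.84) = 1.8 × 10⁻⁴ → stable
  151–192 m: −αΔT+βΔS = −(2.1 × 10⁻⁴)(+0.7)+(7.1 × 10⁻⁴)(+2.31) = 1.5 × 10⁻³ → stable
Every interval has Δρ > 0: the column is stably stratified throughout.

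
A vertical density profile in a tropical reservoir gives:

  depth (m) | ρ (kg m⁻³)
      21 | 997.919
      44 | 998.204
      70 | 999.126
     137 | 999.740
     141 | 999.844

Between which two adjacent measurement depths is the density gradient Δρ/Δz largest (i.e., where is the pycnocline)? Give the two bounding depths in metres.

Compute the density gradient over each adjacent pair:
  21–44 m: Δρ/Δz = 0.285/23 = 0.012 kg m⁻⁴
  44–70 m: Δρ/Δz = 0.922/26 = 0.035 kg m⁻⁴
  70–137 m: Δρ/Δz = 0.614/67 = 9.2 × 10⁻³ kg m⁻⁴
  137–141 m: Δρ/Δz = 0.104/4 = 0.026 kg m⁻⁴
The largest gradient is in the 44–70 m interval — the pycnocline.

44–70 m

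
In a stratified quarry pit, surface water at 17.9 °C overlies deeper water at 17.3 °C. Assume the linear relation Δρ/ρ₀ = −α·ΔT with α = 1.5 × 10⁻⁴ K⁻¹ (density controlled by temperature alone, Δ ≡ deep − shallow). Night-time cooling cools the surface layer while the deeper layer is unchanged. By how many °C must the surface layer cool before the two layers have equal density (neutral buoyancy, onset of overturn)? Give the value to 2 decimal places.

0.60 °C

With temperature the only control, equal density requires T_surf′ = T_deep.
T_surf′ = 17.3 °C.
Cooling required: 17.9 − 17.3 = 0.60 °C.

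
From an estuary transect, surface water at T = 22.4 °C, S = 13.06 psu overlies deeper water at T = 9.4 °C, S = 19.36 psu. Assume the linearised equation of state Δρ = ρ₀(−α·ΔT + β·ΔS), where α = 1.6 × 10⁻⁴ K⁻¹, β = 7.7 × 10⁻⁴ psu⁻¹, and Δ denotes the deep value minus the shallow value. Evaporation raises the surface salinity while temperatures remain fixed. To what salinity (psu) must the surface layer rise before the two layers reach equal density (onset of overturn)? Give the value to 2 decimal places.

22.06 psu

Neutral buoyancy requires −α(T_deep − T_surf) + β(S_deep − S_surf′) = 0.
S_surf′ = S_deep − (α/β)·ΔT = 19.36 − (1.6 × 10⁻⁴/7.7 × 10⁻⁴)·(-13.0) = 22.0613 psu.
Increase required: 22.0613 − 13.06 = 9.0013 psu.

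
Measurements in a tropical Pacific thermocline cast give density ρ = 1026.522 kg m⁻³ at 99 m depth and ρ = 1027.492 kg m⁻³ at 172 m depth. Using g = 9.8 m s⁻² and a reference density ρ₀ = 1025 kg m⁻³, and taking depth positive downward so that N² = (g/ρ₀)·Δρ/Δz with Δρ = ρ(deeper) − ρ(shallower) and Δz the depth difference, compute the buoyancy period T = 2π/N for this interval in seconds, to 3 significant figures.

Δρ = 1027.492 − 1026.522 = 0.970 kg m⁻³ over Δz = 172 − 99 = 73 m.
N² = (9.8/1025) × (0.970/73) = 1.2704 × 10⁻⁴ s⁻².
N = √(1.2704 × 10⁻⁴) = 0.011271 rad s⁻¹, so T = 2π/N = 557.46 s ≈ 557 s.
Since Δρ > 0 the layer is stably stratified.

557 s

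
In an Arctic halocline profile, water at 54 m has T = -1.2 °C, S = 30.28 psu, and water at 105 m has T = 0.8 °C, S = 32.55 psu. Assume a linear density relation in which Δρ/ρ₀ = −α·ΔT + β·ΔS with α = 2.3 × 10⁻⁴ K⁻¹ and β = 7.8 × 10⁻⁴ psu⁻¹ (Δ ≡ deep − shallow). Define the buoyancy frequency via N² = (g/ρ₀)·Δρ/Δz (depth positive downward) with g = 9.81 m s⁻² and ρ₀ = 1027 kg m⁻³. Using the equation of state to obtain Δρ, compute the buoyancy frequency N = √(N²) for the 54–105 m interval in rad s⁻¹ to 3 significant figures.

ΔT = +2.0 K, ΔS = +2.27 psu (deep − shallow).
Δρ/ρ₀ = −αΔT + βΔS = -4.60 × 10⁻⁴ + 1.7706 × 10⁻³ = 1.3106 × 10⁻³, so Δρ ≈ 1.346 kg m⁻³.
N² = (g/ρ₀)·Δρ/Δz = g·(Δρ/ρ₀)/Δz = 9.81 × 1.3106 × 10⁻³ / 51 = 2.5210 × 10⁻⁴ s⁻².
N = √(2.5210 × 10⁻⁴) = 0.015878 rad s⁻¹ ≈ 0.0159 rad s⁻¹.

0.0159 rad s⁻¹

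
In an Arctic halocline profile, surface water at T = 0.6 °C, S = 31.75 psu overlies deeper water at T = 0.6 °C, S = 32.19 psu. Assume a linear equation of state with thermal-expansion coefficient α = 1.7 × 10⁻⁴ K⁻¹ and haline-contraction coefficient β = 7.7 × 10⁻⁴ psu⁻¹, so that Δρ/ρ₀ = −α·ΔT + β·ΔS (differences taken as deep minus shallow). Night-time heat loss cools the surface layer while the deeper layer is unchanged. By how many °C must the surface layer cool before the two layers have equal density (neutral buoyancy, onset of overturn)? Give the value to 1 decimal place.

2.0 °C

Neutral buoyancy requires Δρ = 0, i.e. −α(T_deep − T_surf′) + β(S_deep − S_surf) = 0.
T_surf′ = T_deep − (β/α)·ΔS = 0.6 − (7.7 × 10⁻⁴/1.7 × 10⁻⁴)·(+0.44) = -1.393 °C.
Cooling required: 0.6 − (-1.393) = 1.993 °C.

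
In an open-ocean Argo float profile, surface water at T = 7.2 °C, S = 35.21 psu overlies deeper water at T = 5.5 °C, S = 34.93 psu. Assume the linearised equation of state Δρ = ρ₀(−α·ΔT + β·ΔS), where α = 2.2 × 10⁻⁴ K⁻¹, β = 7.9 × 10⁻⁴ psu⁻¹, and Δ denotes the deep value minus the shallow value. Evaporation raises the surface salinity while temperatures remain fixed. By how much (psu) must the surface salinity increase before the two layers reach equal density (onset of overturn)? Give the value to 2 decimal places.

0.19 psu

Neutral buoyancy requires −α(T_deep − T_surf) + β(S_deep − S_surf′) = 0.
S_surf′ = S_deep − (α/β)·ΔT = 34.93 − (2.2 × 10⁻⁴/7.9 × 10⁻⁴)·(-1.7) = 35.4034 psu.
Increase required: 35.4034 − 35.21 = 0.1934 psu.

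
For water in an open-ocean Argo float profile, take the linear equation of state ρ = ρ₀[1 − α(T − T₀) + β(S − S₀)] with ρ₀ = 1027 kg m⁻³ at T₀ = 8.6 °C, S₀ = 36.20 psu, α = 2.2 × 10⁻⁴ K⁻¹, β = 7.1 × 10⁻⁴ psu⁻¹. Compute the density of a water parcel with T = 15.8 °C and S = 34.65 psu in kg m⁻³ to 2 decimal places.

T − T₀ = +7.2 K, S − S₀ = -1.55 psu.
Bracket = 1 − α·(+7.2) + β·(-1.55) = 1 + (-2.6845 × 10⁻³) = 0.9973155.
ρ = 1027 × 0.9973155 = 1024.24 kg m⁻³.

1024.24 kg m⁻³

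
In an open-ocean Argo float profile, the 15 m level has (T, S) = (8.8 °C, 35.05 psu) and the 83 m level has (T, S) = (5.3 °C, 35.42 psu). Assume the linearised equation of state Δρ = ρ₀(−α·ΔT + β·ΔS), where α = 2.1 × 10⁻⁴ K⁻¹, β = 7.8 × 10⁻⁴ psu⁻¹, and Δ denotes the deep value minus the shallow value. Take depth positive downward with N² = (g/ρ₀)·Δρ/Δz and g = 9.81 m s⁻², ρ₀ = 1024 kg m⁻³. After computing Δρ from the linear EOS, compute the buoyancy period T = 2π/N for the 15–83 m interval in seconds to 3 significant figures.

ΔT = -3.5 K, ΔS = +0.37 psu (deep − shallow).
Δρ/ρ₀ = −αΔT + βΔS = 7.35 × 10⁻⁴ + 2.886 × 10⁻⁴ = 1.0236 × 10⁻³, so Δρ ≈ 1.048 kg m⁻³.
N² = (g/ρ₀)·Δρ/Δz = g·(Δρ/ρ₀)/Δz = 9.81 × 1.0236 × 10⁻³ / 68 = 1.4767 × 10⁻⁴ s⁻².
N = √(1.4767 × 10⁻⁴) = 0.012152 rad s⁻¹ → T = 2π/N = 517.05 s ≈ 517 s.

517 s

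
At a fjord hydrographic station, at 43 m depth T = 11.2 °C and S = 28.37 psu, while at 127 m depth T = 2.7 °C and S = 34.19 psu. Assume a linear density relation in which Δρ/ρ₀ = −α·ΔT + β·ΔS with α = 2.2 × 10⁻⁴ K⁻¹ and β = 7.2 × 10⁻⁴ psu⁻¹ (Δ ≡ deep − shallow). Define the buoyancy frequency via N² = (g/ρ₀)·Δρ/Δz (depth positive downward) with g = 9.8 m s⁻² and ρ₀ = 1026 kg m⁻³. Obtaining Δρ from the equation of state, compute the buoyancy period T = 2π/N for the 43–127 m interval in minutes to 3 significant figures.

3.94 min

ΔT = -8.5 K, ΔS = +5.82 psu (deep − shallow).
Δρ/ρ₀ = −αΔT + βΔS = 1.87 × 10⁻³ + 4.1904 × 10⁻³ = 6.0604 × 10⁻³, so Δρ ≈ 6.218 kg m⁻³.
N² = (g/ρ₀)·Δρ/Δz = g·(Δρ/ρ₀)/Δz = 9.8 × 6.0604 × 10⁻³ / 84 = 7.0705 × 10⁻⁴ s⁻².
N = √(7.0705 × 10⁻⁴) = 0.026590 rad s⁻¹ → T = 2π/N = 236.30 s = 3.9383 min ≈ 3.94 min.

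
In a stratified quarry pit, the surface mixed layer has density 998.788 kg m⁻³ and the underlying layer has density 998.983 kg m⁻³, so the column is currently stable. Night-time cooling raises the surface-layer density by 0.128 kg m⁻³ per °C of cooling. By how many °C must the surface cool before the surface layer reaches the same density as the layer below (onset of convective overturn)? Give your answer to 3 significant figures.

Density deficit of the surface layer: 998.983 − 998.788 = 0.195 kg m⁻³.
Required change = 0.195 / 0.128 = 1.52 °C.

1.52 °C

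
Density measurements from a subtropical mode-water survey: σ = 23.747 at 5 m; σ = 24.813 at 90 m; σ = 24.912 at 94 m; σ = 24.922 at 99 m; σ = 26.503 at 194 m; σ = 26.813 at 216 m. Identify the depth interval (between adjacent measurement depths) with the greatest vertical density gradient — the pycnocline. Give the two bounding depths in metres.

90–94 m

Compute the density gradient over each adjacent pair:
  5–90 m: Δρ/Δz = 1.066/85 = 0.013 kg m⁻⁴
  90–94 m: Δρ/Δz = 0.099/4 = 0.025 kg m⁻⁴
  94–99 m: Δρ/Δz = 0.010/5 = 2.0 × 10⁻³ kg m⁻⁴
  99–194 m: Δρ/Δz = 1.581/95 = 0.017 kg m⁻⁴
  194–216 m: Δρ/Δz = 0.310/22 = 0.014 kg m⁻⁴
The largest gradient is in the 90–94 m interval — the pycnocline.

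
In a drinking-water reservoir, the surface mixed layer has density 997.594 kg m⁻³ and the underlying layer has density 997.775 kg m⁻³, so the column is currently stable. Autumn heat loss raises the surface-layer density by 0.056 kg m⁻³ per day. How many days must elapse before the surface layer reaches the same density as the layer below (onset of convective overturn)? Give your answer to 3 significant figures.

3.23 days

Density deficit of the surface layer: 997.775 − 997.594 = 0.181 kg m⁻³.
Required change = 0.181 / 0.056 = 3.23 days.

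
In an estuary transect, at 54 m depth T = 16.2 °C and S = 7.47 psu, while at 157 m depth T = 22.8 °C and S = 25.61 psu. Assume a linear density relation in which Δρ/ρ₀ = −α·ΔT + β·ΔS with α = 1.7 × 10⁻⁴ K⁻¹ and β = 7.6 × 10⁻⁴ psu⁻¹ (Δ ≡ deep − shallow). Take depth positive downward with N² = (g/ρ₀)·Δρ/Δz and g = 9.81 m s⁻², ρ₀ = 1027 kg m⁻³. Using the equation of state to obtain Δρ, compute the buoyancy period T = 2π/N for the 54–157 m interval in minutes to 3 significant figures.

ΔT = +6.6 K, ΔS = +18.14 psu (deep − shallow).
Δρ/ρ₀ = −αΔT + βΔS = -1.122 × 10⁻³ + 0.0137864 = 0.0126644, so Δρ ≈ 13.01 kg m⁻³.
N² = (g/ρ₀)·Δρ/Δz = g·(Δρ/ρ₀)/Δz = 9.81 × 0.0126644 / 103 = 1.2062 × 10⁻³ s⁻².
N = √(1.2062 × 10⁻³) = 0.034730 rad s⁻¹ → T = 2π/N = 180.92 s = 3.0153 min ≈ 3.02 min.

3.02 min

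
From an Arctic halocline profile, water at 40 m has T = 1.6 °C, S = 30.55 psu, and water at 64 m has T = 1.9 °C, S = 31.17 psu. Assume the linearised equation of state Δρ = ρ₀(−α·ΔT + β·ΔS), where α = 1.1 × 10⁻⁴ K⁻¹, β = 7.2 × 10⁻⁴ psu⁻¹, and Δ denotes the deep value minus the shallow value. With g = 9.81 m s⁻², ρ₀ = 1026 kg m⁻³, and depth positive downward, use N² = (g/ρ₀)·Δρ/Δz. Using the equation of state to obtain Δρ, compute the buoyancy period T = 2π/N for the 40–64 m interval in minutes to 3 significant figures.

ΔT = +0.3 K, ΔS = +0.62 psu (deep − shallow).
Δρ/ρ₀ = −αΔT + βΔS = -3.30 × 10⁻⁵ + 4.464 × 10⁻⁴ = 4.134 × 10⁻⁴, so Δρ ≈ 0.4241 kg m⁻³.
N² = (g/ρ₀)·Δρ/Δz = g·(Δρ/ρ₀)/Δz = 9.81 × 4.134 × 10⁻⁴ / 24 = 1.6898 × 10⁻⁴ s⁻².
N = √(1.6898 × 10⁻⁴) = 0.012999 rad s⁻¹ → T = 2π/N = 483.36 s = 8.0560 min ≈ 8.06 min.

8.06 min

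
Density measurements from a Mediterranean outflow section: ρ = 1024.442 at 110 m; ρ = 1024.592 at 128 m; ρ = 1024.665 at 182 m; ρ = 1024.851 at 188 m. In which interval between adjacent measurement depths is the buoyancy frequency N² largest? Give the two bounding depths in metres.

Compute the density gradient over each adjacent pair:
  110–128 m: Δρ/Δz = 0.150/18 = 8.3 × 10⁻³ kg m⁻⁴
  128–182 m: Δρ/Δz = 0.073/54 = 1.4 × 10⁻³ kg m⁻⁴
  182–188 m: Δρ/Δz = 0.186/6 = 0.031 kg m⁻⁴
The largest gradient is in the 182–188 m interval — the pycnocline.

182–188 m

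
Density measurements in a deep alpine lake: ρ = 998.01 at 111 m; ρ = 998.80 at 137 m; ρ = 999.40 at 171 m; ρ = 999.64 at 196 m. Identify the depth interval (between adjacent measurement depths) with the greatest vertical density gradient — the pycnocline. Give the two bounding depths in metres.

Compute the density gradient over each adjacent pair:
  111–137 m: Δρ/Δz = 0.79/26 = 0.030 kg m⁻⁴
  137–171 m: Δρ/Δz = 0.60/34 = 0.018 kg m⁻⁴
  171–196 m: Δρ/Δz = 0.24/25 = 9.6 × 10⁻³ kg m⁻⁴
The largest gradient is in the 111–137 m interval — the pycnocline.

111–137 m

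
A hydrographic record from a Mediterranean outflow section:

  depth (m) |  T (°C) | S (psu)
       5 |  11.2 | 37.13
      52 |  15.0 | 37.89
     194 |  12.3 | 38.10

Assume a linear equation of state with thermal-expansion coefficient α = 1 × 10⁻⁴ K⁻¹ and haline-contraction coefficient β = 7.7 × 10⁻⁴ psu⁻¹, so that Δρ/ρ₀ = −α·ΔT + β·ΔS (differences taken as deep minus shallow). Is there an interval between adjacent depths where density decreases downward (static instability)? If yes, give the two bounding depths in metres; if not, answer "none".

Evaluate Δρ/ρ₀ = −αΔT + βΔS across each adjacent pair:
  5–52 m: −αΔT+βΔS = −(1 × 10⁻⁴)(+3.8)+(7.7 × 10⁻⁴)(+0.76) = 2.1 × 10⁻⁴ → stable
  52–194 m: −αΔT+βΔS = −(1 × 10⁻⁴)(-2.7)+(7.7 × 10⁻⁴)(+0.21) = 4.3 × 10⁻⁴ → stable
Every interval has Δρ > 0: the column is stably stratified throughout.

none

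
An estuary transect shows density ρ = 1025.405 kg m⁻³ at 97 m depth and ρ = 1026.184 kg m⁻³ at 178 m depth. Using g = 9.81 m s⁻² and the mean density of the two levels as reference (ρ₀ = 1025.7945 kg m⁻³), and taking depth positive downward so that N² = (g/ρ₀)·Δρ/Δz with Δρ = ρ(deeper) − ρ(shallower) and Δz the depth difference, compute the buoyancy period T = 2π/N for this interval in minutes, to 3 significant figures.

Δρ = 1026.184 − 1025.405 = 0.779 kg m⁻³ over Δz = 178 − 97 = 81 m.
N² = (9.81/1025.7945) × (0.779/81) = 9.1973 × 10⁻⁵ s⁻².
N = √(9.1973 × 10⁻⁵) = 9.5903 × 10⁻³ rad s⁻¹, so T = 2π/N = 655.16 s = 10.919 min ≈ 10.9 min.

10.9 min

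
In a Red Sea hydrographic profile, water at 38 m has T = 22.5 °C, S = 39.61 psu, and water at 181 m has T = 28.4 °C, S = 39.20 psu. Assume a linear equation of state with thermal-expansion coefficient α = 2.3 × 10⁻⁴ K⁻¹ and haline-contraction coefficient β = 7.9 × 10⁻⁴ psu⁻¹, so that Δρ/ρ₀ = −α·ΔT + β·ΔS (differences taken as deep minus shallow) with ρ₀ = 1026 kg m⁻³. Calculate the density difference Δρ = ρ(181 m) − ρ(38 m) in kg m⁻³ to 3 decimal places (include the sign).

ΔT = +5.9 K, ΔS = -0.41 psu (deep − shallow).
Δρ/ρ₀ = −(2.3 × 10⁻⁴)(+5.9) + (7.9 × 10⁻⁴)(-0.41) = -1.6809 × 10⁻³.
Δρ = 1026 × (-1.6809 × 10⁻³) = -1.725 kg m⁻³.
Negative Δρ: lighter below, statically unstable.

-1.725 kg m⁻³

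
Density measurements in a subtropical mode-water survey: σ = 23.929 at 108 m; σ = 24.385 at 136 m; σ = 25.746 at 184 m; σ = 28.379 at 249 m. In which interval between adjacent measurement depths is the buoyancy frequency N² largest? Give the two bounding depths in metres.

Compute the density gradient over each adjacent pair:
  108–136 m: Δρ/Δz = 0.456/28 = 0.016 kg m⁻⁴
  136–184 m: Δρ/Δz = 1.361/48 = 0.028 kg m⁻⁴
  184–249 m: Δρ/Δz = 2.633/65 = 0.041 kg m⁻⁴
The largest gradient is in the 184–249 m interval — the pycnocline.

184–249 m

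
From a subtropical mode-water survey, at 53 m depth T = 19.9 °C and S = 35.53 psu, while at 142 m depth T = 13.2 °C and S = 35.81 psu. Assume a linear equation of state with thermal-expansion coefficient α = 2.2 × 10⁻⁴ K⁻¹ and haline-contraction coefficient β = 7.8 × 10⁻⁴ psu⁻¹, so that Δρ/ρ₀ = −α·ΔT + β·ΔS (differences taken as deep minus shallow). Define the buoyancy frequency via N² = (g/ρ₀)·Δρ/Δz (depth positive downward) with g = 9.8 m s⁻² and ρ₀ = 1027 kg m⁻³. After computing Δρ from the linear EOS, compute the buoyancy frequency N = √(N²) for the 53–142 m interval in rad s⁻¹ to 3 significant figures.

ΔT = -6.7 K, ΔS = +0.28 psu (deep − shallow).
Δρ/ρ₀ = −αΔT + βΔS = 1.474 × 10⁻³ + 2.184 × 10⁻⁴ = 1.6924 × 10⁻³, so Δρ ≈ 1.738 kg m⁻³.
N² = (g/ρ₀)·Δρ/Δz = g·(Δρ/ρ₀)/Δz = 9.8 × 1.6924 × 10⁻³ / 89 = 1.8635 × 10⁻⁴ s⁻².
N = √(1.8635 × 10⁻⁴) = 0.013651 rad s⁻¹ ≈ 0.0137 rad s⁻¹.

0.0137 rad s⁻¹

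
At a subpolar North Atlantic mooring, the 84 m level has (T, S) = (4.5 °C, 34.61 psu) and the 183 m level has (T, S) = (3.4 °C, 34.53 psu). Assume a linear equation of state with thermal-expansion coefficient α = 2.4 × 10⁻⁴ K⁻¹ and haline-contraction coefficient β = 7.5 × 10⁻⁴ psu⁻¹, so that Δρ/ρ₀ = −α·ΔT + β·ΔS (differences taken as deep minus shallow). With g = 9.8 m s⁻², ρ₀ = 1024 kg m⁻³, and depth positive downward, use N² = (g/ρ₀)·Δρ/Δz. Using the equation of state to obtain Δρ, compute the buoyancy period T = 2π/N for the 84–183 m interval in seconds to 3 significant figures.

ΔT = -1.1 K, ΔS = -0.08 psu (deep − shallow).
Δρ/ρ₀ = −αΔT + βΔS = 2.64 × 10⁻⁴ − 6.00 × 10⁻⁵ = 2.04 × 10⁻⁴, so Δρ ≈ 0.2089 kg m⁻³.
N² = (g/ρ₀)·Δρ/Δz = g·(Δρ/ρ₀)/Δz = 9.8 × 2.04 × 10⁻⁴ / 99 = 2.0194 × 10⁻⁵ s⁻².
N = √(2.0194 × 10⁻⁵) = 4.4938 × 10⁻³ rad s⁻¹ → T = 2π/N = 1.3982 × 10³ s ≈ 1.40 × 10³ s.

1.40 × 10³ s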